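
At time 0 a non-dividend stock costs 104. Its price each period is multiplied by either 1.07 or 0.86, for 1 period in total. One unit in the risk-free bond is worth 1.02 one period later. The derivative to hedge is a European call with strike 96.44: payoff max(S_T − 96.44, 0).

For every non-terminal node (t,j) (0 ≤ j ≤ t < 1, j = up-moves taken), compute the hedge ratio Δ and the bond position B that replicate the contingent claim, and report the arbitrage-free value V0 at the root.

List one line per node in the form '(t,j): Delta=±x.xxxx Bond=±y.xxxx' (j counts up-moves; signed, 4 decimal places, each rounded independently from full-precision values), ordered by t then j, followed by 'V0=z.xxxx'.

No-arbitrage ⇒ martingale measure with p* = (R−d)/(u−d) = 0.7619.
Payoff layer (t=1): V(1,0)=0.0000, V(1,1)=14.8400
  t=0,j=0: stock 104.0000 → up 111.2800 (V=14.8400), down 89.4400 (V=0.0000). Price 11.0850; hedge Δ=0.6795, bond B=-59.5817.
Each (Δ,B) replicates both successor values, so the strategy is self-financing and V0 is arbitrage-free.

(0,0): Delta=0.6795 Bond=-59.5817
V0=11.0850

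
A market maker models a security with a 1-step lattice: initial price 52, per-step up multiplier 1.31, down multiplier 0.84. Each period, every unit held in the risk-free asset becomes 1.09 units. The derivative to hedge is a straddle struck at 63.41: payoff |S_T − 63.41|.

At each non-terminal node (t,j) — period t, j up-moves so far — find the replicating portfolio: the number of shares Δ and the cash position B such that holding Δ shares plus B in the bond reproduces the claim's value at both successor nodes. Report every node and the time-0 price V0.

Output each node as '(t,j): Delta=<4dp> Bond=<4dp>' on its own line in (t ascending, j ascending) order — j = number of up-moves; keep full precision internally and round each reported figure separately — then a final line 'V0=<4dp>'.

(0,0): Delta=-0.6146 Bond=42.7287
V0=10.7712

The replicating-portfolio and risk-neutral prices coincide; use p* = (1.09−0.84)/(1.31−0.84) = 0.5319 for the latter.
Payoff layer (t=1): V(1,0)=19.7300, V(1,1)=4.7100
(0,0): S=52.0000. Δ = (V_up−V_dn)/(S_up−S_dn) = (4.7100−19.7300)/(68.1200−43.6800) = -0.6146. V = [p*·4.7100 + (1−p*)·19.7300]/1.09 = 10.7712. B = V − Δ·S = 42.7287.
Each (Δ,B) replicates both successor values, so the strategy is self-financing and V0 is arbitrage-free.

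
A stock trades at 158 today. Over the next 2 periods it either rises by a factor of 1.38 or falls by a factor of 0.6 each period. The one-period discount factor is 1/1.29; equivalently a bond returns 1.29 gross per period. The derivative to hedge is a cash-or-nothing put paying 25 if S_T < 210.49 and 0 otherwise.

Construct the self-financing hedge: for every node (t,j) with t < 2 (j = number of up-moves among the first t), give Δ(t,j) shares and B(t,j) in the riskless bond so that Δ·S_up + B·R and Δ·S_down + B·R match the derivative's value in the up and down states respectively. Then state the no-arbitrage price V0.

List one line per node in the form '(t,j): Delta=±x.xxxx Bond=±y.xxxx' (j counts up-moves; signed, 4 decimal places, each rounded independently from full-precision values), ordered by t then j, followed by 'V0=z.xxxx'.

(0,0): Delta=-0.1391 Bond=25.2460
(1,0): Delta=0.0000 Bond=19.3798
(1,1): Delta=-0.1470 Bond=34.2874
V0=3.2669

Risk-neutral probability p* = (R−d)/(u−d) = (1.29−0.6)/(1.38−0.6) = 0.8846.
At expiry t=2: V(2,0)=25.0000, V(2,1)=25.0000, V(2,2)=0.0000
  t=1,j=0: stock 94.8000 → up 130.8240 (V=25.0000), down 56.8800 (V=25.0000). Price 19.3798; hedge Δ=0.0000, bond B=19.3798.
  t=1,j=1: stock 218.0400 → up 300.8952 (V=0.0000), down 130.8240 (V=25.0000). Price 2.2361; hedge Δ=-0.1470, bond B=34.2874.
  t=0,j=0: stock 158.0000 → up 218.0400 (V=2.2361), down 94.8000 (V=19.3798). Price 3.2669; hedge Δ=-0.1391, bond B=25.2460.
Self-financing check: at every node Δ·S+B equals the discounted successor values.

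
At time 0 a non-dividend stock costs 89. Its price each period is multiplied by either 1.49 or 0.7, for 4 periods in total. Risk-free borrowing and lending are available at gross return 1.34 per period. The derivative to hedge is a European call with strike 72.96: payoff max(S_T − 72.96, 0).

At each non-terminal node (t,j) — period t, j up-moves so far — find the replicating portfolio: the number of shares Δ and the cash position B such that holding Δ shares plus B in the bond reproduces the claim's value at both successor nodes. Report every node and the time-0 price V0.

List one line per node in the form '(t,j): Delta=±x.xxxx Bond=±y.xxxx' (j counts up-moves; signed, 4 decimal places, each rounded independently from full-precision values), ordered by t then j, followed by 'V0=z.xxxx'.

(0,0): Delta=0.9848 Bond=-21.0659
(1,0): Delta=0.8945 Bond=-22.6041
(1,1): Delta=0.9947 Bond=-29.5464
(2,0): Delta=0.4187 Bond=-9.5380
(2,1): Delta=0.9469 Bond=-35.1531
(2,2): Delta=1.0000 Bond=-40.6327
(3,0): Delta=0.0000 Bond=0.0000
(3,1): Delta=0.4648 Bond=-15.7765
(3,2): Delta=1.0000 Bond=-54.4478
(3,3): Delta=1.0000 Bond=-54.4478
V0=66.5808

Under the risk-neutral measure, an up-move has probability p* = (R−d)/(u−d) = 0.8101 and values discount at R = 1.34.
Terminal values V(4,·): V(4,0)=0.0000, V(4,1)=0.0000, V(4,2)=23.8586, V(4,3)=133.1252, V(4,4)=365.7071
(3,0): S=30.5270. Δ = (V_up−V_dn)/(S_up−S_dn) = (0.0000−0.0000)/(45.4852−21.3689) = 0.0000. V = [p*·0.0000 + (1−p*)·0.0000]/1.34 = 0.0000. B = V − Δ·S = 0.0000.
(3,1): S=64.9789. Δ = (V_up−V_dn)/(S_up−S_dn) = (23.8586−0.0000)/(96.8186−45.4852) = 0.4648. V = [p*·23.8586 + (1−p*)·0.0000]/1.34 = 14.4242. B = V − Δ·S = -15.7765.
(3,2): S=138.3122. Δ = (V_up−V_dn)/(S_up−S_dn) = (133.1252−23.8586)/(206.0852−96.8186) = 1.0000. V = [p*·133.1252 + (1−p*)·23.8586]/1.34 = 83.8645. B = V − Δ·S = -54.4478.
(3,3): S=294.4075. Δ = (V_up−V_dn)/(S_up−S_dn) = (365.7071−133.1252)/(438.6671−206.0852) = 1.0000. V = [p*·365.7071 + (1−p*)·133.1252]/1.34 = 239.9597. B = V − Δ·S = -54.4478.
(2,0): S=43.6100. Δ = (V_up−V_dn)/(S_up−S_dn) = (14.4242−0.0000)/(64.9789−30.5270) = 0.4187. V = [p*·14.4242 + (1−p*)·0.0000]/1.34 = 8.7205. B = V − Δ·S = -9.5380.
(2,1): S=92.8270. Δ = (V_up−V_dn)/(S_up−S_dn) = (83.8645−14.4242)/(138.3122−64.9789) = 0.9469. V = [p*·83.8645 + (1−p*)·14.4242]/1.34 = 52.7460. B = V − Δ·S = -35.1531.
(2,2): S=197.5889. Δ = (V_up−V_dn)/(S_up−S_dn) = (239.9597−83.8645)/(294.4075−138.3122) = 1.0000. V = [p*·239.9597 + (1−p*)·83.8645]/1.34 = 156.9562. B = V − Δ·S = -40.6327.
(1,0): S=62.3000. Δ = (V_up−V_dn)/(S_up−S_dn) = (52.7460−8.7205)/(92.8270−43.6100) = 0.8945. V = [p*·52.7460 + (1−p*)·8.7205]/1.34 = 33.1244. B = V − Δ·S = -22.6041.
(1,1): S=132.6100. Δ = (V_up−V_dn)/(S_up−S_dn) = (156.9562−52.7460)/(197.5889−92.8270) = 0.9947. V = [p*·156.9562 + (1−p*)·52.7460]/1.34 = 102.3653. B = V − Δ·S = -29.5464.
(0,0): S=89.0000. Δ = (V_up−V_dn)/(S_up−S_dn) = (102.3653−33.1244)/(132.6100−62.3000) = 0.9848. V = [p*·102.3653 + (1−p*)·33.1244]/1.34 = 66.5808. B = V − Δ·S = -21.0659.
Check: Δ(0,0)·S0 + B(0,0) = 66.5808 = V0.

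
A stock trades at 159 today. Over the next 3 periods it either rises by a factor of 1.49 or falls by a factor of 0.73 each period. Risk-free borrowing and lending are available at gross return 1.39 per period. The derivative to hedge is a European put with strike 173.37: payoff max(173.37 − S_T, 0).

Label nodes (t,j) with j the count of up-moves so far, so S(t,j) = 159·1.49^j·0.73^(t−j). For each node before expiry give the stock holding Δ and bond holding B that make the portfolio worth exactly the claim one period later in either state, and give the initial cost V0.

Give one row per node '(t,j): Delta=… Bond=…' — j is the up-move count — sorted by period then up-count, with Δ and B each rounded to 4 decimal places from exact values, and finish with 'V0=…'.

(0,0): Delta=-0.0509 Bond=8.9788
(1,0): Delta=-0.4028 Bond=53.3294
(1,1): Delta=-0.0248 Bond=6.2913
(2,0): Delta=-1.0000 Bond=124.7266
(2,1): Delta=-0.3585 Bond=66.4614
(2,2): Delta=0.0000 Bond=0.0000
V0=0.8860

Risk-neutral probability p* = (R−d)/(u−d) = (1.39−0.73)/(1.49−0.73) = 0.8684.
Payoff layer (t=3): V(3,0)=111.5163, V(3,1)=47.1207, V(3,2)=0.0000, V(3,3)=0.0000
Node (2,0) S=84.7311: V=(p*·47.1207+(1−p*)·111.5163)/1.39=39.9955; Δ=(47.1207−111.5163)/(126.2493−61.8537)=-1.0000; B=V−Δ·S=124.7266
Node (2,1) S=172.9443: V=(p*·0.0000+(1−p*)·47.1207)/1.39=4.4605; Δ=(0.0000−47.1207)/(257.6870−126.2493)=-0.3585; B=V−Δ·S=66.4614
Node (2,2) S=352.9959: V=(p*·0.0000+(1−p*)·0.0000)/1.39=0.0000; Δ=(0.0000−0.0000)/(525.9639−257.6870)=0.0000; B=V−Δ·S=0.0000
Node (1,0) S=116.0700: V=(p*·4.4605+(1−p*)·39.9955)/1.39=6.5728; Δ=(4.4605−39.9955)/(172.9443−84.7311)=-0.4028; B=V−Δ·S=53.3294
Node (1,1) S=236.9100: V=(p*·0.0000+(1−p*)·4.4605)/1.39=0.4222; Δ=(0.0000−4.4605)/(352.9959−172.9443)=-0.0248; B=V−Δ·S=6.2913
Node (0,0) S=159.0000: V=(p*·0.4222+(1−p*)·6.5728)/1.39=0.8860; Δ=(0.4222−6.5728)/(236.9100−116.0700)=-0.0509; B=V−Δ·S=8.9788
Each (Δ,B) replicates both successor values, so the strategy is self-financing and V0 is arbitrage-free.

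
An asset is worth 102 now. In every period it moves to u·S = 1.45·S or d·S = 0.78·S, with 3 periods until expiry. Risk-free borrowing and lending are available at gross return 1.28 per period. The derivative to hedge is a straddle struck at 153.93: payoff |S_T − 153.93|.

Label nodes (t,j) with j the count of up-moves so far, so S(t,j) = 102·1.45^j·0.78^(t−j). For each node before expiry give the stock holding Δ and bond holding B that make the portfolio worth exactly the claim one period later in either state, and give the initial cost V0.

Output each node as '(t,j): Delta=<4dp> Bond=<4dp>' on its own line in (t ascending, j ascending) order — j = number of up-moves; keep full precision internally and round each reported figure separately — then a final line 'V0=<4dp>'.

(0,0): Delta=0.5196 Bond=-13.9663
(1,0): Delta=-0.7081 Bond=79.7987
(1,1): Delta=0.7442 Bond=-51.0865
(2,0): Delta=-1.0000 Bond=120.2578
(2,1): Delta=-0.6547 Bond=95.9830
(2,2): Delta=1.0000 Bond=-120.2578
V0=39.0344

Risk-neutral probability p* = (R−d)/(u−d) = (1.28−0.78)/(1.45−0.78) = 0.7463.
Terminal values V(3,·): V(3,0)=105.5257, V(3,1)=63.9476, V(3,2)=13.3449, V(3,3)=157.0297
  t=2,j=0: stock 62.0568 → up 89.9824 (V=63.9476), down 48.4043 (V=105.5257). Price 58.2010; hedge Δ=-1.0000, bond B=120.2578.
  t=2,j=1: stock 115.3620 → up 167.2749 (V=13.3449), down 89.9824 (V=63.9476). Price 20.4566; hedge Δ=-0.6547, bond B=95.9830.
  t=2,j=2: stock 214.4550 → up 310.9597 (V=157.0297), down 167.2749 (V=13.3449). Price 94.1972; hedge Δ=1.0000, bond B=-120.2578.
  t=1,j=0: stock 79.5600 → up 115.3620 (V=20.4566), down 62.0568 (V=58.2010). Price 23.4637; hedge Δ=-0.7081, bond B=79.7987.
  t=1,j=1: stock 147.9000 → up 214.4550 (V=94.1972), down 115.3620 (V=20.4566). Price 58.9741; hedge Δ=0.7442, bond B=-51.0865.
  t=0,j=0: stock 102.0000 → up 147.9000 (V=58.9741), down 79.5600 (V=23.4637). Price 39.0344; hedge Δ=0.5196, bond B=-13.9663.
Root portfolio cost Δ·102+B reproduces V0=39.0344.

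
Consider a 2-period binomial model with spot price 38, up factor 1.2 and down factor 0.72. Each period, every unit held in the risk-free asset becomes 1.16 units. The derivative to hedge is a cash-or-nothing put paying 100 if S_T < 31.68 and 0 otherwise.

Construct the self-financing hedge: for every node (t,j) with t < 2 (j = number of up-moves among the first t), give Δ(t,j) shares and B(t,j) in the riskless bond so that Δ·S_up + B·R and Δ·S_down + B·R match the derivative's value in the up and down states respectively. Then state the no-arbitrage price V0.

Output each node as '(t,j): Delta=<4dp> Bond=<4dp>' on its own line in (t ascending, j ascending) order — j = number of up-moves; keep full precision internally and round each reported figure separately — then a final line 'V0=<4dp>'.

(0,0): Delta=-0.3939 Bond=15.4826
(1,0): Delta=-7.6145 Bond=215.5172
(1,1): Delta=0.0000 Bond=0.0000
V0=0.5161

Risk-neutral probability p* = (R−d)/(u−d) = (1.16−0.72)/(1.2−0.72) = 0.9167.
Terminal payoffs: V(2,0)=100.0000, V(2,1)=0.0000, V(2,2)=0.0000
  t=1,j=0: stock 27.3600 → up 32.8320 (V=0.0000), down 19.6992 (V=100.0000). Price 7.1839; hedge Δ=-7.6145, bond B=215.5172.
  t=1,j=1: stock 45.6000 → up 54.7200 (V=0.0000), down 32.8320 (V=0.0000). Price 0.0000; hedge Δ=0.0000, bond B=0.0000.
  t=0,j=0: stock 38.0000 → up 45.6000 (V=0.0000), down 27.3600 (V=7.1839). Price 0.5161; hedge Δ=-0.3939, bond B=15.4826.
Root portfolio cost Δ·38+B reproduces V0=0.5161.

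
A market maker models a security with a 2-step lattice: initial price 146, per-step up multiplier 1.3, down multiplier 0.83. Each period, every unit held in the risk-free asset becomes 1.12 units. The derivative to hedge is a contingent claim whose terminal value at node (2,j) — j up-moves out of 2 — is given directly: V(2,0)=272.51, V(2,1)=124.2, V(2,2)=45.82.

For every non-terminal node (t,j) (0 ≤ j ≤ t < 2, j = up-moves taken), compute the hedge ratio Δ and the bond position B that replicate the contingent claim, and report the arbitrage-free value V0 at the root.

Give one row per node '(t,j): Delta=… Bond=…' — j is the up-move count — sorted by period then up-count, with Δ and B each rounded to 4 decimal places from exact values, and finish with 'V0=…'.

The replicating-portfolio and risk-neutral prices coincide; use p* = (1.12−0.83)/(1.3−0.83) = 0.6170 for the latter.
Terminal payoffs: V(2,0)=272.5100, V(2,1)=124.2000, V(2,2)=45.8200
Node (1,0) S=121.1800: V=(p*·124.2000+(1−p*)·272.5100)/1.12=161.6068; Δ=(124.2000−272.5100)/(157.5340−100.5794)=-2.6040; B=V−Δ·S=477.1600
Node (1,1) S=189.8000: V=(p*·45.8200+(1−p*)·124.2000)/1.12=67.7124; Δ=(45.8200−124.2000)/(246.7400−157.5340)=-0.8786; B=V−Δ·S=234.4783
Node (0,0) S=146.0000: V=(p*·67.7124+(1−p*)·161.6068)/1.12=92.5642; Δ=(67.7124−161.6068)/(189.8000−121.1800)=-1.3683; B=V−Δ·S=292.3395
Root portfolio cost Δ·146+B reproduces V0=92.5642.

(0,0): Delta=-1.3683 Bond=292.3395
(1,0): Delta=-2.6040 Bond=477.1600
(1,1): Delta=-0.8786 Bond=234.4783
V0=92.5642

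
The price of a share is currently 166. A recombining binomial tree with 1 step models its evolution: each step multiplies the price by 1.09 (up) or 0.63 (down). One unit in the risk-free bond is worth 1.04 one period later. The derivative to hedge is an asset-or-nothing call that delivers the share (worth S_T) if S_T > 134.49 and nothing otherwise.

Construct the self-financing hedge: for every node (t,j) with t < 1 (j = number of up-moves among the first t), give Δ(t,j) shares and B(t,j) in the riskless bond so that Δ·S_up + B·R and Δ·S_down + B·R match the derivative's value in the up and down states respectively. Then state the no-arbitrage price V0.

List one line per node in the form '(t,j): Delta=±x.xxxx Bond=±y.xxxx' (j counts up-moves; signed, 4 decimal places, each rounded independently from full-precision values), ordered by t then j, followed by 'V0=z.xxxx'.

(0,0): Delta=2.3696 Bond=-238.2780
V0=155.0698

Under the risk-neutral measure, an up-move has probability p* = (R−d)/(u−d) = 0.8913 and values discount at R = 1.04.
At expiry t=1: V(1,0)=0.0000, V(1,1)=180.9400
  t=0,j=0: stock 166.0000 → up 180.9400 (V=180.9400), down 104.5800 (V=0.0000). Price 155.0698; hedge Δ=2.3696, bond B=-238.2780.
The time-0 hedge costs 155.0698, which is the no-arbitrage price.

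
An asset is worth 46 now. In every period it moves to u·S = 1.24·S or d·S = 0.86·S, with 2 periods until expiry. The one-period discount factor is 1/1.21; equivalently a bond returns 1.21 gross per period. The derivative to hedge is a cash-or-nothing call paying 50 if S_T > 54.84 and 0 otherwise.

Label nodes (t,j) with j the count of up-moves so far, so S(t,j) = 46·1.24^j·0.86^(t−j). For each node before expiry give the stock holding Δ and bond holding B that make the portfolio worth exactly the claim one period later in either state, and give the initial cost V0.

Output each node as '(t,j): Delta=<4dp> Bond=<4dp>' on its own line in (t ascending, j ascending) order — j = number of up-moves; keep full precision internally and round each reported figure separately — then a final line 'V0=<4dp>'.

(0,0): Delta=2.1773 Bond=-71.1867
(1,0): Delta=0.0000 Bond=0.0000
(1,1): Delta=2.3068 Bond=-93.5189
V0=28.9713

Risk-neutral probability p* = (R−d)/(u−d) = (1.21−0.86)/(1.24−0.86) = 0.9211.
Terminal values V(2,·): V(2,0)=0.0000, V(2,1)=0.0000, V(2,2)=50.0000
  t=1,j=0: stock 39.5600 → up 49.0544 (V=0.0000), down 34.0216 (V=0.0000). Price 0.0000; hedge Δ=0.0000, bond B=0.0000.
  t=1,j=1: stock 57.0400 → up 70.7296 (V=50.0000), down 49.0544 (V=0.0000). Price 38.0600; hedge Δ=2.3068, bond B=-93.5189.
  t=0,j=0: stock 46.0000 → up 57.0400 (V=38.0600), down 39.5600 (V=0.0000). Price 28.9713; hedge Δ=2.1773, bond B=-71.1867.
Root portfolio cost Δ·46+B reproduces V0=28.9713.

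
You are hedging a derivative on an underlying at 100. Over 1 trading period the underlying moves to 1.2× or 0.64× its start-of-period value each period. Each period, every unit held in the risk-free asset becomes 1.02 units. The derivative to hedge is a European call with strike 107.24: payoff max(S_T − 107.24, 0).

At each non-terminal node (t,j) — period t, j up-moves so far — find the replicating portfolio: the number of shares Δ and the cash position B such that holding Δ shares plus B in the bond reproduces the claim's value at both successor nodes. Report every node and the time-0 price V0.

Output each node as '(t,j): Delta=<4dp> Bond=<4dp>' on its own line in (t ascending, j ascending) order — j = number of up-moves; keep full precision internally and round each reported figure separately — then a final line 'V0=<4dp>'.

No-arbitrage ⇒ martingale measure with p* = (R−d)/(u−d) = 0.6786.
Terminal values V(1,·): V(1,0)=0.0000, V(1,1)=12.7600
  t=0,j=0: stock 100.0000 → up 120.0000 (V=12.7600), down 64.0000 (V=0.0000). Price 8.4888; hedge Δ=0.2279, bond B=-14.2969.
The time-0 hedge costs 8.4888, which is the no-arbitrage price.

(0,0): Delta=0.2279 Bond=-14.2969
V0=8.4888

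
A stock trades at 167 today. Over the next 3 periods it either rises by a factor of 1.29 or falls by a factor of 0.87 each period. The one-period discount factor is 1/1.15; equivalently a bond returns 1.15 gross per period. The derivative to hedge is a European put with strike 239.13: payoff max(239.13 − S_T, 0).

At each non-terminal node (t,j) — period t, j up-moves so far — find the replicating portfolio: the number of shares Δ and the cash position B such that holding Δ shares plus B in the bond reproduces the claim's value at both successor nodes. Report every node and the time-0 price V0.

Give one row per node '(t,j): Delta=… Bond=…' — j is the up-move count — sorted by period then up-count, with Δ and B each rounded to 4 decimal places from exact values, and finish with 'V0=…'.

(0,0): Delta=-0.4281 Bond=85.7487
(1,0): Delta=-0.9749 Bond=178.0525
(1,1): Delta=-0.2437 Bond=58.8902
(2,0): Delta=-1.0000 Bond=207.9391
(2,1): Delta=-0.9664 Bond=203.1711
(2,2): Delta=0.0000 Bond=0.0000
V0=14.2605

Risk-neutral probability p* = (R−d)/(u−d) = (1.15−0.87)/(1.29−0.87) = 0.6667.
Terminal values V(3,·): V(3,0)=129.1600, V(3,1)=76.0710, V(3,2)=0.0000, V(3,3)=0.0000
(2,0): S=126.4023. Δ = (V_up−V_dn)/(S_up−S_dn) = (76.0710−129.1600)/(163.0590−109.9700) = -1.0000. V = [p*·76.0710 + (1−p*)·129.1600]/1.15 = 81.5368. B = V − Δ·S = 207.9391.
(2,1): S=187.4241. Δ = (V_up−V_dn)/(S_up−S_dn) = (0.0000−76.0710)/(241.7771−163.0590) = -0.9664. V = [p*·0.0000 + (1−p*)·76.0710]/1.15 = 22.0496. B = V − Δ·S = 203.1711.
(2,2): S=277.9047. Δ = (V_up−V_dn)/(S_up−S_dn) = (0.0000−0.0000)/(358.4971−241.7771) = 0.0000. V = [p*·0.0000 + (1−p*)·0.0000]/1.15 = 0.0000. B = V − Δ·S = 0.0000.
(1,0): S=145.2900. Δ = (V_up−V_dn)/(S_up−S_dn) = (22.0496−81.5368)/(187.4241−126.4023) = -0.9749. V = [p*·22.0496 + (1−p*)·81.5368]/1.15 = 36.4162. B = V − Δ·S = 178.0525.
(1,1): S=215.4300. Δ = (V_up−V_dn)/(S_up−S_dn) = (0.0000−22.0496)/(277.9047−187.4241) = -0.2437. V = [p*·0.0000 + (1−p*)·22.0496]/1.15 = 6.3912. B = V − Δ·S = 58.8902.
(0,0): S=167.0000. Δ = (V_up−V_dn)/(S_up−S_dn) = (6.3912−36.4162)/(215.4300−145.2900) = -0.4281. V = [p*·6.3912 + (1−p*)·36.4162]/1.15 = 14.2605. B = V − Δ·S = 85.7487.
Self-financing check: at every node Δ·S+B equals the discounted successor values.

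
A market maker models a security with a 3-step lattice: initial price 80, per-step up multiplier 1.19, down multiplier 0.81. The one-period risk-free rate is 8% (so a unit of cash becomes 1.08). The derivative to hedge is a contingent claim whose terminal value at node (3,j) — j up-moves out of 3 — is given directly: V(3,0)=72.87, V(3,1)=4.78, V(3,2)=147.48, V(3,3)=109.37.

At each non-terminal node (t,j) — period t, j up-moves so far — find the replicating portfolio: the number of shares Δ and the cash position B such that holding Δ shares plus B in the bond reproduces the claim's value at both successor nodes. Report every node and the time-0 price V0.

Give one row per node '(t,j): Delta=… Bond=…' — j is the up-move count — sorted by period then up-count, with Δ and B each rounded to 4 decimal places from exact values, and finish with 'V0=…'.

Under the risk-neutral measure, an up-move has probability p* = (R−d)/(u−d) = 0.7105 and values discount at R = 1.08.
Terminal values V(3,·): V(3,0)=72.8700, V(3,1)=4.7800, V(3,2)=147.4800, V(3,3)=109.3700
  t=2,j=0: stock 52.4880 → up 62.4607 (V=4.7800), down 42.5153 (V=72.8700). Price 22.6762; hedge Δ=-3.4138, bond B=201.8604.
  t=2,j=1: stock 77.1120 → up 91.7633 (V=147.4800), down 62.4607 (V=4.7800). Price 98.3075; hedge Δ=4.8699, bond B=-277.2188.
  t=2,j=2: stock 113.2880 → up 134.8127 (V=109.3700), down 91.7633 (V=147.4800). Price 111.4832; hedge Δ=-0.8853, bond B=211.7727.
  t=1,j=0: stock 64.8000 → up 77.1120 (V=98.3075), down 52.4880 (V=22.6762). Price 70.7539; hedge Δ=3.0714, bond B=-128.2759.
  t=1,j=1: stock 95.2000 → up 113.2880 (V=111.4832), down 77.1120 (V=98.3075). Price 99.6937; hedge Δ=0.3642, bond B=65.0208.
  t=0,j=0: stock 80.0000 → up 95.2000 (V=99.6937), down 64.8000 (V=70.7539). Price 84.5522; hedge Δ=0.9520, bond B=8.3949.
The time-0 hedge costs 84.5522, which is the no-arbitrage price.

(0,0): Delta=0.9520 Bond=8.3949
(1,0): Delta=3.0714 Bond=-128.2759
(1,1): Delta=0.3642 Bond=65.0208
(2,0): Delta=-3.4138 Bond=201.8604
(2,1): Delta=4.8699 Bond=-277.2188
(2,2): Delta=-0.8853 Bond=211.7727
V0=84.5522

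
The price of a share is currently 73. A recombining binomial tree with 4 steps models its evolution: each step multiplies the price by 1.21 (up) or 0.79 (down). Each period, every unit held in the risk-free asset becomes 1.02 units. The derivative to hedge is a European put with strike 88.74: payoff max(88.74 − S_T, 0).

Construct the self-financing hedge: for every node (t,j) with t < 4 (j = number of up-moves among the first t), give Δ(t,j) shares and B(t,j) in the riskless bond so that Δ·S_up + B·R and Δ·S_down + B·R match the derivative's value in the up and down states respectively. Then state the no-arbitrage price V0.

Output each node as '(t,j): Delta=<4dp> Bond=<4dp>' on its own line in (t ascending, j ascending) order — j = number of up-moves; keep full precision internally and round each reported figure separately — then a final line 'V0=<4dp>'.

(0,0): Delta=-0.5579 Bond=59.0235
(1,0): Delta=-0.8402 Bond=76.4853
(1,1): Delta=-0.4056 Bond=46.7541
(2,0): Delta=-1.0000 Bond=85.2941
(2,1): Delta=-0.7541 Bond=72.0018
(2,2): Delta=-0.2177 Bond=27.6048
(3,0): Delta=-1.0000 Bond=87.0000
(3,1): Delta=-1.0000 Bond=87.0000
(3,2): Delta=-0.6214 Bond=62.2416
(3,3): Delta=0.0000 Bond=0.0000
V0=18.2962

Since d<R<u, set p* = (R−d)/(u−d) = 0.5476; price each node as the discounted p*-expectation of its children.
At expiry t=4: V(4,0)=60.3064, V(4,1)=45.1899, V(4,2)=22.0366, V(4,3)=0.0000, V(4,4)=0.0000
(3,0): S=35.9918. Δ = (V_up−V_dn)/(S_up−S_dn) = (45.1899−60.3064)/(43.5501−28.4336) = -1.0000. V = [p*·45.1899 + (1−p*)·60.3064]/1.02 = 51.0082. B = V − Δ·S = 87.0000.
(3,1): S=55.1268. Δ = (V_up−V_dn)/(S_up−S_dn) = (22.0366−45.1899)/(66.7034−43.5501) = -1.0000. V = [p*·22.0366 + (1−p*)·45.1899]/1.02 = 31.8732. B = V − Δ·S = 87.0000.
(3,2): S=84.4346. Δ = (V_up−V_dn)/(S_up−S_dn) = (0.0000−22.0366)/(102.1659−66.7034) = -0.6214. V = [p*·0.0000 + (1−p*)·22.0366]/1.02 = 9.7735. B = V − Δ·S = 62.2416.
(3,3): S=129.3240. Δ = (V_up−V_dn)/(S_up−S_dn) = (0.0000−0.0000)/(156.4820−102.1659) = 0.0000. V = [p*·0.0000 + (1−p*)·0.0000]/1.02 = 0.0000. B = V − Δ·S = 0.0000.
(2,0): S=45.5593. Δ = (V_up−V_dn)/(S_up−S_dn) = (31.8732−51.0082)/(55.1268−35.9918) = -1.0000. V = [p*·31.8732 + (1−p*)·51.0082]/1.02 = 39.7348. B = V − Δ·S = 85.2941.
(2,1): S=69.7807. Δ = (V_up−V_dn)/(S_up−S_dn) = (9.7735−31.8732)/(84.4346−55.1268) = -0.7541. V = [p*·9.7735 + (1−p*)·31.8732]/1.02 = 19.3833. B = V − Δ·S = 72.0018.
(2,2): S=106.8793. Δ = (V_up−V_dn)/(S_up−S_dn) = (0.0000−9.7735)/(129.3240−84.4346) = -0.2177. V = [p*·0.0000 + (1−p*)·9.7735]/1.02 = 4.3346. B = V − Δ·S = 27.6048.
(1,0): S=57.6700. Δ = (V_up−V_dn)/(S_up−S_dn) = (19.3833−39.7348)/(69.7807−45.5593) = -0.8402. V = [p*·19.3833 + (1−p*)·39.7348]/1.02 = 28.0294. B = V − Δ·S = 76.4853.
(1,1): S=88.3300. Δ = (V_up−V_dn)/(S_up−S_dn) = (4.3346−19.3833)/(106.8793−69.7807) = -0.4056. V = [p*·4.3346 + (1−p*)·19.3833]/1.02 = 10.9239. B = V − Δ·S = 46.7541.
(0,0): S=73.0000. Δ = (V_up−V_dn)/(S_up−S_dn) = (10.9239−28.0294)/(88.3300−57.6700) = -0.5579. V = [p*·10.9239 + (1−p*)·28.0294]/1.02 = 18.2962. B = V − Δ·S = 59.0235.
The time-0 hedge costs 18.2962, which is the no-arbitrage price.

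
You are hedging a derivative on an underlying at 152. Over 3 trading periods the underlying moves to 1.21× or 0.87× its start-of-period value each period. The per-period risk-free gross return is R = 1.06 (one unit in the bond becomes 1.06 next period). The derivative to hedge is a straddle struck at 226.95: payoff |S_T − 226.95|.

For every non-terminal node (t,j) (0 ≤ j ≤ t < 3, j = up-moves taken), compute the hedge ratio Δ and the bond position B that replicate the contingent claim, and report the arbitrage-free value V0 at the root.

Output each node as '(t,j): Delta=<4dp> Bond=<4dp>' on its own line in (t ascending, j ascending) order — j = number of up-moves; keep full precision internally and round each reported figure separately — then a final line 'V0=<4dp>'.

(0,0): Delta=-0.5447 Bond=133.7550
(1,0): Delta=-1.0000 Bond=201.9847
(1,1): Delta=-0.2863 Bond=94.2505
(2,0): Delta=-1.0000 Bond=214.1038
(2,1): Delta=-1.0000 Bond=214.1038
(2,2): Delta=0.1188 Bond=9.7490
V0=50.9555

The replicating-portfolio and risk-neutral prices coincide; use p* = (1.06−0.87)/(1.21−0.87) = 0.5588 for the latter.
Terminal values V(3,·): V(3,0)=126.8575, V(3,1)=87.7410, V(3,2)=33.3374, V(3,3)=42.3273
Node (2,0) S=115.0488: V=(p*·87.7410+(1−p*)·126.8575)/1.06=99.0550; Δ=(87.7410−126.8575)/(139.2090−100.0925)=-1.0000; B=V−Δ·S=214.1038
Node (2,1) S=160.0104: V=(p*·33.3374+(1−p*)·87.7410)/1.06=54.0934; Δ=(33.3374−87.7410)/(193.6126−139.2090)=-1.0000; B=V−Δ·S=214.1038
Node (2,2) S=222.5432: V=(p*·42.3273+(1−p*)·33.3374)/1.06=36.1898; Δ=(42.3273−33.3374)/(269.2773−193.6126)=0.1188; B=V−Δ·S=9.7490
Node (1,0) S=132.2400: V=(p*·54.0934+(1−p*)·99.0550)/1.06=69.7447; Δ=(54.0934−99.0550)/(160.0104−115.0488)=-1.0000; B=V−Δ·S=201.9847
Node (1,1) S=183.9200: V=(p*·36.1898+(1−p*)·54.0934)/1.06=41.5928; Δ=(36.1898−54.0934)/(222.5432−160.0104)=-0.2863; B=V−Δ·S=94.2505
Node (0,0) S=152.0000: V=(p*·41.5928+(1−p*)·69.7447)/1.06=50.9555; Δ=(41.5928−69.7447)/(183.9200−132.2400)=-0.5447; B=V−Δ·S=133.7550
The time-0 hedge costs 50.9555, which is the no-arbitrage price.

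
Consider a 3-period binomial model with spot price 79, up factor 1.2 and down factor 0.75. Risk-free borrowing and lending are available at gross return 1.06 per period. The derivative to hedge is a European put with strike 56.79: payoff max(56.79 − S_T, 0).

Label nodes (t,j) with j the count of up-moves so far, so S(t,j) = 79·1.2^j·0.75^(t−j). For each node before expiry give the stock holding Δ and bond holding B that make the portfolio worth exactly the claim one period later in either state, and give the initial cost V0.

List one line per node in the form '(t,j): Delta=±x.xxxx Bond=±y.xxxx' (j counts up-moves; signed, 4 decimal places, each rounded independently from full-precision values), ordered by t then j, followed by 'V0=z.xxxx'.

Since d<R<u, set p* = (R−d)/(u−d) = 0.6889; price each node as the discounted p*-expectation of its children.
Terminal payoffs: V(3,0)=23.4619, V(3,1)=3.4650, V(3,2)=0.0000, V(3,3)=0.0000
  t=2,j=0: stock 44.4375 → up 53.3250 (V=3.4650), down 33.3281 (V=23.4619). Price 9.1380; hedge Δ=-1.0000, bond B=53.5755.
  t=2,j=1: stock 71.1000 → up 85.3200 (V=0.0000), down 53.3250 (V=3.4650). Price 1.0170; hedge Δ=-0.1083, bond B=8.7170.
  t=2,j=2: stock 113.7600 → up 136.5120 (V=0.0000), down 85.3200 (V=0.0000). Price 0.0000; hedge Δ=0.0000, bond B=0.0000.
  t=1,j=0: stock 59.2500 → up 71.1000 (V=1.0170), down 44.4375 (V=9.1380). Price 3.3429; hedge Δ=-0.3046, bond B=21.3896.
  t=1,j=1: stock 94.8000 → up 113.7600 (V=0.0000), down 71.1000 (V=1.0170). Price 0.2985; hedge Δ=-0.0238, bond B=2.5584.
  t=0,j=0: stock 79.0000 → up 94.8000 (V=0.2985), down 59.2500 (V=3.3429). Price 1.1751; hedge Δ=-0.0856, bond B=7.9406.
The time-0 hedge costs 1.1751, which is the no-arbitrage price.

(0,0): Delta=-0.0856 Bond=7.9406
(1,0): Delta=-0.3046 Bond=21.3896
(1,1): Delta=-0.0238 Bond=2.5584
(2,0): Delta=-1.0000 Bond=53.5755
(2,1): Delta=-0.1083 Bond=8.7170
(2,2): Delta=0.0000 Bond=0.0000
V0=1.1751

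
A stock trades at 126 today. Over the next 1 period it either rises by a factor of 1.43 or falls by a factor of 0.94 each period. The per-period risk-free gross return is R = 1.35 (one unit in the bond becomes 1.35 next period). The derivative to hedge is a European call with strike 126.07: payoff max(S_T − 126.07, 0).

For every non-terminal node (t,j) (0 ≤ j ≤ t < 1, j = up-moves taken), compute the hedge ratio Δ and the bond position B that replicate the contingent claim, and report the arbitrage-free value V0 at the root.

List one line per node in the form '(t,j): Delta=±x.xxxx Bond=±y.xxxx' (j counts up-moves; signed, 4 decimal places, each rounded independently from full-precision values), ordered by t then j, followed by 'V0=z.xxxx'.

(0,0): Delta=0.8764 Bond=-76.8910
V0=33.5376

Under the risk-neutral measure, an up-move has probability p* = (R−d)/(u−d) = 0.8367 and values discount at R = 1.35.
Payoff layer (t=1): V(1,0)=0.0000, V(1,1)=54.1100
(0,0): S=126.0000. Δ = (V_up−V_dn)/(S_up−S_dn) = (54.1100−0.0000)/(180.1800−118.4400) = 0.8764. V = [p*·54.1100 + (1−p*)·0.0000]/1.35 = 33.5376. B = V − Δ·S = -76.8910.
Check: Δ(0,0)·S0 + B(0,0) = 33.5376 = V0.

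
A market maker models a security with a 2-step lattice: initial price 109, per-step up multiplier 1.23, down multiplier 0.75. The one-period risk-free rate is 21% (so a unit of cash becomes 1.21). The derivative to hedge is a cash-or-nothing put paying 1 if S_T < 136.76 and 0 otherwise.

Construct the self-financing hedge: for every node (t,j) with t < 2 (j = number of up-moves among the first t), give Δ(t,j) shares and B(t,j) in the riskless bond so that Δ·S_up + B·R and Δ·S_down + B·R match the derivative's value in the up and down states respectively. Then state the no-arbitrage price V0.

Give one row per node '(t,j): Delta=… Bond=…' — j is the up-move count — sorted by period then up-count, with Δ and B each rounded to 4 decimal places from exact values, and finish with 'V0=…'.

The replicating-portfolio and risk-neutral prices coincide; use p* = (1.21−0.75)/(1.23−0.75) = 0.9583 for the latter.
At expiry t=2: V(2,0)=1.0000, V(2,1)=1.0000, V(2,2)=0.0000
Node (1,0) S=81.7500: V=(p*·1.0000+(1−p*)·1.0000)/1.21=0.8264; Δ=(1.0000−1.0000)/(100.5525−61.3125)=0.0000; B=V−Δ·S=0.8264
Node (1,1) S=134.0700: V=(p*·0.0000+(1−p*)·1.0000)/1.21=0.0344; Δ=(0.0000−1.0000)/(164.9061−100.5525)=-0.0155; B=V−Δ·S=2.1178
Node (0,0) S=109.0000: V=(p*·0.0344+(1−p*)·0.8264)/1.21=0.0557; Δ=(0.0344−0.8264)/(134.0700−81.7500)=-0.0151; B=V−Δ·S=1.7058
Check: Δ(0,0)·S0 + B(0,0) = 0.0557 = V0.

(0,0): Delta=-0.0151 Bond=1.7058
(1,0): Delta=0.0000 Bond=0.8264
(1,1): Delta=-0.0155 Bond=2.1178
V0=0.0557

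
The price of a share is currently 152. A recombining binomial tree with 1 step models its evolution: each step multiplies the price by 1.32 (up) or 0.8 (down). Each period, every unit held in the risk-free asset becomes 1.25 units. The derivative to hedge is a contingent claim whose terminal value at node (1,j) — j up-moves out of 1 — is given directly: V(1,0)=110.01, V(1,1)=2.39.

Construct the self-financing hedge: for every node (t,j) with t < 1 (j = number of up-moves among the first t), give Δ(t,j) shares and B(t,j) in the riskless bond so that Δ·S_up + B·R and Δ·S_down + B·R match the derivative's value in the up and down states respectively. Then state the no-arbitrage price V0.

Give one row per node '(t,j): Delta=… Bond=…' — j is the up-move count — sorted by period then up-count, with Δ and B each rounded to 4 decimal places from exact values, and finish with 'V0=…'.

(0,0): Delta=-1.3616 Bond=220.4634
V0=13.5018

The replicating-portfolio and risk-neutral prices coincide; use p* = (1.25−0.8)/(1.32−0.8) = 0.8654 for the latter.
Payoff layer (t=1): V(1,0)=110.0100, V(1,1)=2.3900
Node (0,0) S=152.0000: V=(p*·2.3900+(1−p*)·110.0100)/1.25=13.5018; Δ=(2.3900−110.0100)/(200.6400−121.6000)=-1.3616; B=V−Δ·S=220.4634
The time-0 hedge costs 13.5018, which is the no-arbitrage price.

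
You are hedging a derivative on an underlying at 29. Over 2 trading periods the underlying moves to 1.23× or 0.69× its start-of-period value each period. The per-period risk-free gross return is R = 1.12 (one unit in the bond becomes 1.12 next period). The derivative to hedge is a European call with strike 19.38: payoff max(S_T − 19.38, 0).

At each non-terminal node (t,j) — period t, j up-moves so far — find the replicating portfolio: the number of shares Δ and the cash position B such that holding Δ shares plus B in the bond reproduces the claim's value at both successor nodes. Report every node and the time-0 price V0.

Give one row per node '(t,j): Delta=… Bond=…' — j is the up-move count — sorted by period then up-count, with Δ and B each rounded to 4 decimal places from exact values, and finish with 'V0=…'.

(0,0): Delta=0.9353 Bond=-13.3882
(1,0): Delta=0.4842 Bond=-5.9694
(1,1): Delta=1.0000 Bond=-17.3036
V0=13.7347

The replicating-portfolio and risk-neutral prices coincide; use p* = (1.12−0.69)/(1.23−0.69) = 0.7963 for the latter.
At expiry t=2: V(2,0)=0.0000, V(2,1)=5.2323, V(2,2)=24.4941
  t=1,j=0: stock 20.0100 → up 24.6123 (V=5.2323), down 13.8069 (V=0.0000). Price 3.7201; hedge Δ=0.4842, bond B=-5.9694.
  t=1,j=1: stock 35.6700 → up 43.8741 (V=24.4941), down 24.6123 (V=5.2323). Price 18.3664; hedge Δ=1.0000, bond B=-17.3036.
  t=0,j=0: stock 29.0000 → up 35.6700 (V=18.3664), down 20.0100 (V=3.7201). Price 13.7347; hedge Δ=0.9353, bond B=-13.3882.
Check: Δ(0,0)·S0 + B(0,0) = 13.7347 = V0.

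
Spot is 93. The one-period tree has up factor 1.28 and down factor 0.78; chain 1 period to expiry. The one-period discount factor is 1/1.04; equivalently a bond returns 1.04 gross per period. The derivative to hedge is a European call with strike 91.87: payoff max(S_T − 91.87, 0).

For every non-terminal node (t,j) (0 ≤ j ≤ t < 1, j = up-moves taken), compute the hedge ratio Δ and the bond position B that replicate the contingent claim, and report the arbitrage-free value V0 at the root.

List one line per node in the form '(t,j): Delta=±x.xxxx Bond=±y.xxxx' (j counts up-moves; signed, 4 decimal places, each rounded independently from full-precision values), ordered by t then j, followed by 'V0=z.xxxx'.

(0,0): Delta=0.5843 Bond=-40.7550
V0=13.5850

No-arbitrage ⇒ martingale measure with p* = (R−d)/(u−d) = 0.5200.
Terminal payoffs: V(1,0)=0.0000, V(1,1)=27.1700
Node (0,0) S=93.0000: V=(p*·27.1700+(1−p*)·0.0000)/1.04=13.5850; Δ=(27.1700−0.0000)/(119.0400−72.5400)=0.5843; B=V−Δ·S=-40.7550
Check: Δ(0,0)·S0 + B(0,0) = 13.5850 = V0.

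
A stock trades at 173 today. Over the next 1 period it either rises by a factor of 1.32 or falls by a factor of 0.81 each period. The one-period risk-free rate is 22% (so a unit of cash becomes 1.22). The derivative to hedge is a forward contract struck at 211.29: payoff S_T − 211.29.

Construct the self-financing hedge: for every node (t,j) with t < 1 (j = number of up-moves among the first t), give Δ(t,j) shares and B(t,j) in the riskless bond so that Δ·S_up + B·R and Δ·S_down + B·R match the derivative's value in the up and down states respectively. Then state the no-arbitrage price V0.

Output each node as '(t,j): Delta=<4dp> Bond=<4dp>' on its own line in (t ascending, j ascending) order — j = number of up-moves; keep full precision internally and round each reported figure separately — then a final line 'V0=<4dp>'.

(0,0): Delta=1.0000 Bond=-173.1885
V0=-0.1885

The replicating-portfolio and risk-neutral prices coincide; use p* = (1.22−0.81)/(1.32−0.81) = 0.8039 for the latter.
Terminal values V(1,·): V(1,0)=-71.1600, V(1,1)=17.0700
Node (0,0) S=173.0000: V=(p*·17.0700+(1−p*)·-71.1600)/1.22=-0.1885; Δ=(17.0700−-71.1600)/(228.3600−140.1300)=1.0000; B=V−Δ·S=-173.1885
Check: Δ(0,0)·S0 + B(0,0) = -0.1885 = V0.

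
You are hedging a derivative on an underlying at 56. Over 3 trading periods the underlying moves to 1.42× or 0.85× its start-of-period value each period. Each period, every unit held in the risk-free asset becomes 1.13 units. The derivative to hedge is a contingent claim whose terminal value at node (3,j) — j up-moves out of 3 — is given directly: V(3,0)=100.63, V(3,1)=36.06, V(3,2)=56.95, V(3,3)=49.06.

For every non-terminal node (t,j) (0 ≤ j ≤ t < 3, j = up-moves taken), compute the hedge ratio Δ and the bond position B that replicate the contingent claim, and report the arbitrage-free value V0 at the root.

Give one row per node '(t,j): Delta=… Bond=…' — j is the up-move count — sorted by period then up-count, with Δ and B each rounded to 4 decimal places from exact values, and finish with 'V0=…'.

No-arbitrage ⇒ martingale measure with p* = (R−d)/(u−d) = 0.4912.
At expiry t=3: V(3,0)=100.6300, V(3,1)=36.0600, V(3,2)=56.9500, V(3,3)=49.0600
  t=2,j=0: stock 40.4600 → up 57.4532 (V=36.0600), down 34.3910 (V=100.6300). Price 60.9835; hedge Δ=-2.7998, bond B=174.2642.
  t=2,j=1: stock 67.5920 → up 95.9806 (V=56.9500), down 57.4532 (V=36.0600). Price 40.9927; hedge Δ=0.5422, bond B=4.3436.
  t=2,j=2: stock 112.9184 → up 160.3441 (V=49.0600), down 95.9806 (V=56.9500). Price 46.9683; hedge Δ=-0.1226, bond B=60.8104.
  t=1,j=0: stock 47.6000 → up 67.5920 (V=40.9927), down 40.4600 (V=60.9835). Price 45.2774; hedge Δ=-0.7368, bond B=80.3491.
  t=1,j=1: stock 79.5200 → up 112.9184 (V=46.9683), down 67.5920 (V=40.9927). Price 38.8744; hedge Δ=0.1318, bond B=28.3909.
  t=0,j=0: stock 56.0000 → up 79.5200 (V=38.8744), down 47.6000 (V=45.2774). Price 37.2850; hedge Δ=-0.2006, bond B=48.5184.
Check: Δ(0,0)·S0 + B(0,0) = 37.2850 = V0.

(0,0): Delta=-0.2006 Bond=48.5184
(1,0): Delta=-0.7368 Bond=80.3491
(1,1): Delta=0.1318 Bond=28.3909
(2,0): Delta=-2.7998 Bond=174.2642
(2,1): Delta=0.5422 Bond=4.3436
(2,2): Delta=-0.1226 Bond=60.8104
V0=37.2850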